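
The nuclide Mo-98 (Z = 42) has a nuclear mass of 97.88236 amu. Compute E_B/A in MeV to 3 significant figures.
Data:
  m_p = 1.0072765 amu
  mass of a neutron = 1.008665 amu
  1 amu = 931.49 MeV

The nucleus contains 42 protons and 98 − 42 = 56 neutrons.
Σm = 42·m_p + 56·m_n = 42.3056130 + 56.485240 = 98.7908530 amu
Mass defect Δm = 98.7908530 − 97.88236 = 0.9084930 amu
Binding energy = Δm·c² = 0.9084930 × 931.49 MeV/amu = 846.252 MeV
Per nucleon: 846.252 / 98 = 8.635 MeV

8.64 MeV/nucleon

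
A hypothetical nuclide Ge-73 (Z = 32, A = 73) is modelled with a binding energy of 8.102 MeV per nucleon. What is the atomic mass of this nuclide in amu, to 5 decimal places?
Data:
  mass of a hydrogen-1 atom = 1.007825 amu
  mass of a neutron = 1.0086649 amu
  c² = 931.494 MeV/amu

72.97072 amu

Total binding energy = 73 × 8.102 = 591.446 MeV
Mass defect = 591.446 MeV / (931.494 MeV/amu) = 0.6349434 amu
Constituent mass = 32(1.007825) + 41(1.0086649) = 73.6056609 amu
Atomic mass = 73.6056609 − 0.6349434 = 72.9707175 amu ≈ 72.97072 amu (to 5 decimal places)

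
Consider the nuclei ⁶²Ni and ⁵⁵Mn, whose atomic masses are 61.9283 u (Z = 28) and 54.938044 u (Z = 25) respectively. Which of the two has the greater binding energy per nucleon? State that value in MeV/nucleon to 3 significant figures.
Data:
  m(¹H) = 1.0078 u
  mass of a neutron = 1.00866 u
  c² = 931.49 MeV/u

⁶²Ni: Σm = 28(1.0078) + 34(1.00866) = 62.51284 u; Δm = 0.58454 u; E_B = 544.49 MeV; E_B/A = 8.782 MeV
⁵⁵Mn: Σm = 25(1.0078) + 30(1.00866) = 55.45480 u; Δm = 0.516756 u; E_B = 481.35 MeV; E_B/A = 8.752 MeV
⁶²Ni has the higher binding energy per nucleon, so it is the more tightly bound nucleus.

⁶²Ni; 8.78 MeV/nucleon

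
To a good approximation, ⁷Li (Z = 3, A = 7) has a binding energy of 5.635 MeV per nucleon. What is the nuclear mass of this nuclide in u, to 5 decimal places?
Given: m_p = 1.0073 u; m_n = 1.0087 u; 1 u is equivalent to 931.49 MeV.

7.01435 u

Total binding energy = 7 × 5.635 = 39.445 MeV
Mass defect = 39.445 MeV / (931.49 MeV/u) = 0.0423461 u
Constituent mass = 3(1.0073) + 4(1.0087) = 7.0567 u
Nuclear mass = 7.0567 − 0.0423461 = 7.0143539 u ≈ 7.01435 u (to 5 decimal places)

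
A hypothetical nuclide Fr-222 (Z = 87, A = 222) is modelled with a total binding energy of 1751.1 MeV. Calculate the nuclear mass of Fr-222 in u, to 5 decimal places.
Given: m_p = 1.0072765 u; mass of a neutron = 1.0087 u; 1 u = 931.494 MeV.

221.92767 u

Mass defect = 1751.1 MeV / (931.494 MeV/u) = 1.8798833 u
Constituent mass = 87(1.0072765) + 135(1.0087) = 223.8075555 u
Nuclear mass = 223.8075555 − 1.8798833 = 221.9276722 u ≈ 221.92767 u (to 5 decimal places)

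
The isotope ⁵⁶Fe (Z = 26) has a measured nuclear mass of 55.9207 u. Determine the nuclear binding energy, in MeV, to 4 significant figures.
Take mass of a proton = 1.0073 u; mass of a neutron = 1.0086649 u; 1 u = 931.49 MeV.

Σm = 26·m_p + 30·m_n = 26.1898 + 30.2599470 = 56.4497470 u
Δm = 56.4497470 − 55.9207 = 0.5290470 u
Converting to energy: 0.5290470 u × 931.49 MeV/u = 492.802 MeV

492.8 MeV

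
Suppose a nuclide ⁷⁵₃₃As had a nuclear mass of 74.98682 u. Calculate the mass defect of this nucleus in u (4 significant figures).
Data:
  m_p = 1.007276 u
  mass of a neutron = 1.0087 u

With 33 protons and 42 neutrons (A = 75):
Total constituent mass: 33 × 1.007276 + 42 × 1.0087 = 75.605508 u
Mass defect Δm = 75.605508 − 74.98682 = 0.618688 u

0.6187 u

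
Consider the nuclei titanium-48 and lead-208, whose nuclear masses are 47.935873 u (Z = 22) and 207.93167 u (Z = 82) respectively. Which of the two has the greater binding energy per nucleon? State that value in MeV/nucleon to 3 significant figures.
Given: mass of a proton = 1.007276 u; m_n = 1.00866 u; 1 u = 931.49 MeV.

titanium-48; 8.72 MeV/nucleon

titanium-48: Σm = 22(1.007276) + 26(1.00866) = 48.385232 u; Δm = 0.449359 u; E_B = 418.57 MeV; E_B/A = 8.720 MeV
lead-208: Σm = 82(1.007276) + 126(1.00866) = 209.687792 u; Δm = 1.756122 u; E_B = 1635.8 MeV; E_B/A = 7.864 MeV
titanium-48 has the higher binding energy per nucleon, so it is the more tightly bound nucleus.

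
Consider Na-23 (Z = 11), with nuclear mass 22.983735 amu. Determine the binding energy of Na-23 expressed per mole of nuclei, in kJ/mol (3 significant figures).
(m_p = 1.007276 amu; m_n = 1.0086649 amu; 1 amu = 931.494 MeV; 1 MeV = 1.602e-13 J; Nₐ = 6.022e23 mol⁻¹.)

1.80e+10 kJ/mol

The nucleus contains 11 protons and 23 − 11 = 12 neutrons.
Σm = 11·m_p + 12·m_n = 11.080036 + 12.1039788 = 23.1840148 amu
Mass defect Δm = 23.1840148 − 22.983735 = 0.2002798 amu
Converting to energy: 0.2002798 amu × 931.494 MeV/amu = 186.559 MeV
Per nucleus in joules: 186.559 MeV × 1.602e-13 J/MeV = 2.9887e-11 J
Per mole: 2.9887e-11 J × 6.022e23 mol⁻¹ = 1.7998e+13 J/mol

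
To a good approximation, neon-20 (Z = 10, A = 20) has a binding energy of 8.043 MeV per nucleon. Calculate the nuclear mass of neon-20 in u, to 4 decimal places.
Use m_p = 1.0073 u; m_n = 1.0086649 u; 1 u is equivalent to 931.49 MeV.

Total binding energy = 20 × 8.043 = 160.860 MeV
Mass defect = 160.860 MeV / (931.49 MeV/u) = 0.172691 u
Constituent mass = 10(1.0073) + 10(1.0086649) = 20.1596490 u
Nuclear mass = 20.1596490 − 0.172691 = 19.9869580 u ≈ 19.9870 u (to 4 decimal places)

19.9870 u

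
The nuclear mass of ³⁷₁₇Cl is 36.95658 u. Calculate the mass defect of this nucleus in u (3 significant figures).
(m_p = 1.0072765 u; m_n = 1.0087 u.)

0.341 u

Z = 17, so N = A − Z = 37 − 17 = 20.
Mass of separated nucleons = 17(1.0072765) + 20(1.0087) = 17.1237005 + 20.1740 = 37.2977005 u
The mass defect is 37.2977005 − 36.95658 = 0.3411205 u.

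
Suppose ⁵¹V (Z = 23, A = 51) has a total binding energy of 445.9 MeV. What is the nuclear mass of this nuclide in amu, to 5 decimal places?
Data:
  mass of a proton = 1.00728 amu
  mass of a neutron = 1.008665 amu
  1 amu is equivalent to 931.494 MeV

50.93137 amu

Mass defect = 445.9 MeV / (931.494 MeV/amu) = 0.4786934 amu
Constituent mass = 23(1.00728) + 28(1.008665) = 51.410060 amu
Nuclear mass = 51.410060 − 0.4786934 = 50.9313666 amu ≈ 50.93137 amu (to 5 decimal places)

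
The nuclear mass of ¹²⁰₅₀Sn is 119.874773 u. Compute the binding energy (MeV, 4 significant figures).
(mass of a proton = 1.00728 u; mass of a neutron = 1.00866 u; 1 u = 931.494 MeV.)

Z = 50, so N = A − Z = 120 − 50 = 70.
Mass of separated nucleons = 50(1.00728) + 70(1.00866) = 50.36400 + 70.60620 = 120.97020 u
Mass defect Δm = 120.97020 − 119.874773 = 1.095427 u
Converting to energy: 1.095427 u × 931.494 MeV/u = 1020.38 MeV

1020 MeV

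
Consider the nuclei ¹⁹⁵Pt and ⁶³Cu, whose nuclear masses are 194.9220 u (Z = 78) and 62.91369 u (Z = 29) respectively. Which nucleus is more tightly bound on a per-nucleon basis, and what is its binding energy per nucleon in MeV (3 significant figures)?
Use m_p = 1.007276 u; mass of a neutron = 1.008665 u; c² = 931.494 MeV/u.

¹⁹⁵Pt: Σm = 78(1.007276) + 117(1.008665) = 196.581333 u; Δm = 1.659333 u; E_B = 1545.66 MeV; E_B/A = 7.926 MeV
⁶³Cu: Σm = 29(1.007276) + 34(1.008665) = 63.505614 u; Δm = 0.591924 u; E_B = 551.37 MeV; E_B/A = 8.752 MeV
⁶³Cu has the higher binding energy per nucleon, so it is the more tightly bound nucleus.

⁶³Cu; 8.75 MeV/nucleon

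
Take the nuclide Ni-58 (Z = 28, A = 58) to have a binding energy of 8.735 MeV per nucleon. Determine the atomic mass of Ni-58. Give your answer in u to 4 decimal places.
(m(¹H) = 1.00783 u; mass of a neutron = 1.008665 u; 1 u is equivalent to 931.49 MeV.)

Total binding energy = 58 × 8.735 = 506.630 MeV
Mass defect = 506.630 MeV / (931.49 MeV/u) = 0.543892 u
Constituent mass = 28(1.00783) + 30(1.008665) = 58.479190 u
Atomic mass = 58.479190 − 0.543892 = 57.935298 u ≈ 57.9353 u (to 4 decimal places)

57.9353 u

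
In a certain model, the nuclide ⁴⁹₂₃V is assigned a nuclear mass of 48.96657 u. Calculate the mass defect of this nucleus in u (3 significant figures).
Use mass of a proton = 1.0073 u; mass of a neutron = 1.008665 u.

0.427 u

Σm = 23·m_p + 26·m_n = 23.1679 + 26.225290 = 49.393190 u
Mass defect Δm = 49.393190 − 48.96657 = 0.426620 u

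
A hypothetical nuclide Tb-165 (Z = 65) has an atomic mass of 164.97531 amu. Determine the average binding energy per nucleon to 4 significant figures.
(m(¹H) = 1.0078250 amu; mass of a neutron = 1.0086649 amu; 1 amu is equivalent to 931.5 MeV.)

Total constituent mass: 65 × 1.0078250 + 100 × 1.0086649 = 166.3751150 amu
Δm = 166.3751150 − 164.97531 = 1.3998050 amu
Converting to energy: 1.3998050 amu × 931.5 MeV/amu = 1303.92 MeV
Per nucleon: 1303.92 / 165 = 7.903 MeV

7.903 MeV/nucleon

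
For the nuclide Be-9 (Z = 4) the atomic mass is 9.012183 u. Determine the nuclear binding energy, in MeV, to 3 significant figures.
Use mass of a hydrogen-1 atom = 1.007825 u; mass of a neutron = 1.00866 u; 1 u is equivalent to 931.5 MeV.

58.1 MeV

Z = 4, so N = A − Z = 9 − 4 = 5.
Total constituent mass: 4 × 1.007825 + 5 × 1.00866 = 9.074600 u
Mass defect Δm = 9.074600 − 9.012183 = 0.062417 u
Converting to energy: 0.062417 u × 931.5 MeV/u = 58.1414 MeV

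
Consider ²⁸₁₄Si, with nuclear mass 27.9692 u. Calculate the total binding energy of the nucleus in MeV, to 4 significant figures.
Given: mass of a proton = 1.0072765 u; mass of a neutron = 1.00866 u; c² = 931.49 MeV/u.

236.5 MeV

With 14 protons and 14 neutrons (A = 28):
Σm = 14·m_p + 14·m_n = 14.1018710 + 14.12124 = 28.2231110 u
Mass defect Δm = 28.2231110 − 27.9692 = 0.2539110 u
Converting to energy: 0.2539110 u × 931.49 MeV/u = 236.516 MeV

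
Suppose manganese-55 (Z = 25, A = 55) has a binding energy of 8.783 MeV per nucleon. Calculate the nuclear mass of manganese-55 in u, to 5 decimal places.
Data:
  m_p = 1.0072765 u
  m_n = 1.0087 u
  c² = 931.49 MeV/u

Total binding energy = 55 × 8.783 = 483.065 MeV
Mass defect = 483.065 MeV / (931.49 MeV/u) = 0.5185939 u
Constituent mass = 25(1.0072765) + 30(1.0087) = 55.4429125 u
Nuclear mass = 55.4429125 − 0.5185939 = 54.9243186 u ≈ 54.92432 u (to 5 decimal places)

54.92432 u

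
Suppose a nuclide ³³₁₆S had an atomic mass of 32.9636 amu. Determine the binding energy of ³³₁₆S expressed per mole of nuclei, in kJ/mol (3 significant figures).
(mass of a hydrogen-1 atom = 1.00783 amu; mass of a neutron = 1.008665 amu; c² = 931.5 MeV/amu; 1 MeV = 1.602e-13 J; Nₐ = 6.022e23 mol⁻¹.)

Z = 16, so N = A − Z = 33 − 16 = 17.
Σm = 16·m(¹H) + 17·m_n = 16.12528 + 17.147305 = 33.272585 amu
Mass defect Δm = 33.272585 − 32.9636 = 0.308985 amu
E_B = 0.308985 × 931.5 = 287.820 MeV
Per nucleus in joules: 287.820 MeV × 1.602e-13 J/MeV = 4.6109e-11 J
Per mole: 4.6109e-11 J × 6.022e23 mol⁻¹ = 2.7767e+13 J/mol

2.78e+10 kJ/mol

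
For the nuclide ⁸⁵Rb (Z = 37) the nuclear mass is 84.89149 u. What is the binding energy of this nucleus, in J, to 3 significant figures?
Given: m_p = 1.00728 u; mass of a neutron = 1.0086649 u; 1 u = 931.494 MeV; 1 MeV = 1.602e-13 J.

With 37 protons and 48 neutrons (A = 85):
Total constituent mass: 37 × 1.00728 + 48 × 1.0086649 = 85.6852752 u
Δm = 85.6852752 − 84.89149 = 0.7937852 u
Converting to energy: 0.7937852 u × 931.494 MeV/u = 739.406 MeV
In joules: 739.406 MeV × 1.602e-13 J/MeV = 1.1845e-10 J

1.18e-10 J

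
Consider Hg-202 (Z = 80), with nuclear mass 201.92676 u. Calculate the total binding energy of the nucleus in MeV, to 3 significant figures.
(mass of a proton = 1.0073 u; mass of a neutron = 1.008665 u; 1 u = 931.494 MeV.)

With 80 protons and 122 neutrons (A = 202):
Mass of separated nucleons = 80(1.0073) + 122(1.008665) = 80.5840 + 123.057130 = 203.641130 u
Mass defect Δm = 203.641130 − 201.92676 = 1.714370 u
Binding energy = Δm·c² = 1.714370 × 931.494 MeV/u = 1596.93 MeV

1600 MeV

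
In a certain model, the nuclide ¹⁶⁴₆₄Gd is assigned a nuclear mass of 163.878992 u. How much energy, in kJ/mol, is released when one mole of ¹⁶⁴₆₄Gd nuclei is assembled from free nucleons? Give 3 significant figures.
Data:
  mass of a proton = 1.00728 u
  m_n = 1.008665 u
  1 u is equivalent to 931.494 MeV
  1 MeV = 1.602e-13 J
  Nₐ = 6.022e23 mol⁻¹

1.31e+11 kJ/mol

Z = 64, so N = A − Z = 164 − 64 = 100.
Total constituent mass: 64 × 1.00728 + 100 × 1.008665 = 165.332420 u
The mass defect is 165.332420 − 163.878992 = 1.453428 u.
Converting to energy: 1.453428 u × 931.494 MeV/u = 1353.86 MeV
Per nucleus in joules: 1353.86 MeV × 1.602e-13 J/MeV = 2.1689e-10 J
Per mole: 2.1689e-10 J × 6.022e23 mol⁻¹ = 1.3061e+14 J/mol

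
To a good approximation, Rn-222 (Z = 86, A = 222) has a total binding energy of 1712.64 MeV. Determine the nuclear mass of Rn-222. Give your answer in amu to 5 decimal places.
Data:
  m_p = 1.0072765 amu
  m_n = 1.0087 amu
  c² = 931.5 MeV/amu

Mass defect = 1712.64 MeV / (931.5 MeV/amu) = 1.8385829 amu
Constituent mass = 86(1.0072765) + 136(1.0087) = 223.8089790 amu
Nuclear mass = 223.8089790 − 1.8385829 = 221.9703961 amu ≈ 221.97040 amu (to 5 decimal places)

221.97040 amu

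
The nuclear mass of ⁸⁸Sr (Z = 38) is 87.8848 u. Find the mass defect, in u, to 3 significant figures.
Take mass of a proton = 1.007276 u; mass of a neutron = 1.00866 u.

0.825 u

Mass of separated nucleons = 38(1.007276) + 50(1.00866) = 38.276488 + 50.43300 = 88.709488 u
Mass defect Δm = 88.709488 − 87.8848 = 0.824688 u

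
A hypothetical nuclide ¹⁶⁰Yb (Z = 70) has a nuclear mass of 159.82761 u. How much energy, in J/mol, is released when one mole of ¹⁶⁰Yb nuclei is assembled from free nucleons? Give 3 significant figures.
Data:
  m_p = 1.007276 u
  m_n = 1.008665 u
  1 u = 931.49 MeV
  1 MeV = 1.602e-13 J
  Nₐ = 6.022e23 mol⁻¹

Total constituent mass: 70 × 1.007276 + 90 × 1.008665 = 161.289170 u
Mass defect Δm = 161.289170 − 159.82761 = 1.461560 u
E_B = 1.461560 × 931.49 = 1361.43 MeV
Per nucleus in joules: 1361.43 MeV × 1.602e-13 J/MeV = 2.1810e-10 J
Per mole: 2.1810e-10 J × 6.022e23 mol⁻¹ = 1.3134e+14 J/mol

1.31e+14 J/mol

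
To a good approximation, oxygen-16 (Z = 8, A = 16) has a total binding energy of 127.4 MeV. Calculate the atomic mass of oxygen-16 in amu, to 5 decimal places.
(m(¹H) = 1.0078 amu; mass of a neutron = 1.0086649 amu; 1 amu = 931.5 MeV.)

15.99495 amu

Mass defect = 127.4 MeV / (931.5 MeV/amu) = 0.1367687 amu
Constituent mass = 8(1.0078) + 8(1.0086649) = 16.1317192 amu
Atomic mass = 16.1317192 − 0.1367687 = 15.9949505 amu ≈ 15.99495 amu (to 5 decimal places)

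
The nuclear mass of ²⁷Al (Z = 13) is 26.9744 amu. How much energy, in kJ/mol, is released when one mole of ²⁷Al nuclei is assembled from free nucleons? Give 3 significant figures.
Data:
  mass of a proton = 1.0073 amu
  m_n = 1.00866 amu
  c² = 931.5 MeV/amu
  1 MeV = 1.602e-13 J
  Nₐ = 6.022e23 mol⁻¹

2.17e+10 kJ/mol

Z = 13, so N = A − Z = 27 − 13 = 14.
Σm = 13·m_p + 14·m_n = 13.0949 + 14.12124 = 27.21614 amu
The mass defect is 27.21614 − 26.9744 = 0.24174 amu.
Converting to energy: 0.24174 amu × 931.5 MeV/amu = 225.181 MeV
Per nucleus in joules: 225.181 MeV × 1.602e-13 J/MeV = 3.6074e-11 J
Per mole: 3.6074e-11 J × 6.022e23 mol⁻¹ = 2.1724e+13 J/mol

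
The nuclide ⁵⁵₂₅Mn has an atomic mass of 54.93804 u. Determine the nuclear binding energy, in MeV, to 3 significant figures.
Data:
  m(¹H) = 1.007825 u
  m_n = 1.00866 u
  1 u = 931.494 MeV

482 MeV

Z = 25, so N = A − Z = 55 − 25 = 30.
Σm = 25·m(¹H) + 30·m_n = 25.195625 + 30.25980 = 55.455425 u
The mass defect is 55.455425 − 54.93804 = 0.517385 u.
Binding energy = Δm·c² = 0.517385 × 931.494 MeV/u = 481.941 MeV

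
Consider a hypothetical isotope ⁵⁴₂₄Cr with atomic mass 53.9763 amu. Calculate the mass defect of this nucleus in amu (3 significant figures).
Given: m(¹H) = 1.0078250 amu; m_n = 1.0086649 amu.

Total constituent mass: 24 × 1.0078250 + 30 × 1.0086649 = 54.4477470 amu
The mass defect is 54.4477470 − 53.9763 = 0.4714470 amu.

0.471 amu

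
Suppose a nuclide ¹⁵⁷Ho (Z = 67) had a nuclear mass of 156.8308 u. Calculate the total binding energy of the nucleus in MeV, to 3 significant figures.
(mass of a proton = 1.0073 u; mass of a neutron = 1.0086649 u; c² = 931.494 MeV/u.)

Mass of separated nucleons = 67(1.0073) + 90(1.0086649) = 67.4891 + 90.7798410 = 158.2689410 u
The mass defect is 158.2689410 − 156.8308 = 1.4381410 u.
Binding energy = Δm·c² = 1.4381410 × 931.494 MeV/u = 1339.62 MeV

1340 MeV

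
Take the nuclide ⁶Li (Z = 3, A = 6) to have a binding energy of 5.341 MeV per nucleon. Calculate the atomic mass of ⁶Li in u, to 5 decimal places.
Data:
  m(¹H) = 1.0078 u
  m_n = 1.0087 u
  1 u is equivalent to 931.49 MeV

6.01510 u

Total binding energy = 6 × 5.341 = 32.046 MeV
Mass defect = 32.046 MeV / (931.49 MeV/u) = 0.0344029 u
Constituent mass = 3(1.0078) + 3(1.0087) = 6.0495 u
Atomic mass = 6.0495 − 0.0344029 = 6.0150971 u ≈ 6.01510 u (to 5 decimal places)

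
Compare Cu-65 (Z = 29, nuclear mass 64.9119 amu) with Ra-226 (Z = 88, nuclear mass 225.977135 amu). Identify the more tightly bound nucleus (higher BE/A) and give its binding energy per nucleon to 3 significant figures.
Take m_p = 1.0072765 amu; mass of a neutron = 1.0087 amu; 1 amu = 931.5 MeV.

Cu-65: Σm = 29(1.0072765) + 36(1.0087) = 65.5242185 amu; Δm = 0.6123185 amu; E_B = 570.3747 MeV; E_B/A = 8.774995 MeV
Ra-226: Σm = 88(1.0072765) + 138(1.0087) = 227.8409320 amu; Δm = 1.8637970 amu; E_B = 1736.1 MeV; E_B/A = 7.682 MeV
Cu-65 has the higher binding energy per nucleon, so it is the more tightly bound nucleus.

Cu-65; 8.77 MeV/nucleon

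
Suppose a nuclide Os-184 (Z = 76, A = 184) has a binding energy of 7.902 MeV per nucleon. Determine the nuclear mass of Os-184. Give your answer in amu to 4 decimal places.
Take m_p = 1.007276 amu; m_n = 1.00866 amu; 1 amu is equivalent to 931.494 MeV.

Total binding energy = 184 × 7.902 = 1453.968 MeV
Mass defect = 1453.968 MeV / (931.494 MeV/amu) = 1.560899 amu
Constituent mass = 76(1.007276) + 108(1.00866) = 185.488256 amu
Nuclear mass = 185.488256 − 1.560899 = 183.927357 amu ≈ 183.9274 amu (to 4 decimal places)

183.9274 amu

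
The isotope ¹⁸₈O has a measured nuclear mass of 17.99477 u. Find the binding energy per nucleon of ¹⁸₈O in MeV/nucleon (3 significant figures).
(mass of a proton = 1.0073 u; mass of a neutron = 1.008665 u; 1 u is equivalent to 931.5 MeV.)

7.78 MeV/nucleon

Z = 8, so N = A − Z = 18 − 8 = 10.
Mass of separated nucleons = 8(1.0073) + 10(1.008665) = 8.0584 + 10.086650 = 18.145050 u
Δm = 18.145050 − 17.99477 = 0.150280 u
Converting to energy: 0.150280 u × 931.5 MeV/u = 139.986 MeV
Per nucleon: 139.986 / 18 = 7.777 MeV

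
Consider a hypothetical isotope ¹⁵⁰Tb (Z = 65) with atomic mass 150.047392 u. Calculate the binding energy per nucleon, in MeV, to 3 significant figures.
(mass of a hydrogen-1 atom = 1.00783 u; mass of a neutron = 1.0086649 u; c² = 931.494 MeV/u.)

Total constituent mass: 65 × 1.00783 + 85 × 1.0086649 = 151.2454665 u
Mass defect Δm = 151.2454665 − 150.047392 = 1.1980745 u
Converting to energy: 1.1980745 u × 931.494 MeV/u = 1116.00 MeV
Dividing by A = 150 gives 7.440 MeV per nucleon.

7.44 MeV/nucleon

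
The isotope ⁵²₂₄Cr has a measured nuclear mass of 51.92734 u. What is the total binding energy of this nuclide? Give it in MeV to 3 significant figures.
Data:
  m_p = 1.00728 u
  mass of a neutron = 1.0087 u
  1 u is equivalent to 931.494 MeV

Z = 24, so N = A − Z = 52 − 24 = 28.
Mass of separated nucleons = 24(1.00728) + 28(1.0087) = 24.17472 + 28.2436 = 52.41832 u
The mass defect is 52.41832 − 51.92734 = 0.49098 u.
Binding energy = Δm·c² = 0.49098 × 931.494 MeV/u = 457.345 MeV

457 MeV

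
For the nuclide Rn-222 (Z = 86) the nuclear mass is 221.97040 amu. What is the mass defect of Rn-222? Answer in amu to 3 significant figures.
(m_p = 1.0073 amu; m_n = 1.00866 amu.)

Σm = 86·m_p + 136·m_n = 86.6278 + 137.17776 = 223.80556 amu
Mass defect Δm = 223.80556 − 221.97040 = 1.83516 amu

1.84 amu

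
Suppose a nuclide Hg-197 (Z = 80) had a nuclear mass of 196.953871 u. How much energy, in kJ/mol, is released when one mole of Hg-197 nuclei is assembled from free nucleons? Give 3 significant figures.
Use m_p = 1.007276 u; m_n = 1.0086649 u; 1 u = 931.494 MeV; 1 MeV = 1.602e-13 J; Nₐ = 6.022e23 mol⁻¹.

1.48e+11 kJ/mol

With 80 protons and 117 neutrons (A = 197):
Total constituent mass: 80 × 1.007276 + 117 × 1.0086649 = 198.5958733 u
The mass defect is 198.5958733 − 196.953871 = 1.6420023 u.
Binding energy = Δm·c² = 1.6420023 × 931.494 MeV/u = 1529.52 MeV
Per nucleus in joules: 1529.52 MeV × 1.602e-13 J/MeV = 2.4503e-10 J
Per mole: 2.4503e-10 J × 6.022e23 mol⁻¹ = 1.4756e+14 J/mol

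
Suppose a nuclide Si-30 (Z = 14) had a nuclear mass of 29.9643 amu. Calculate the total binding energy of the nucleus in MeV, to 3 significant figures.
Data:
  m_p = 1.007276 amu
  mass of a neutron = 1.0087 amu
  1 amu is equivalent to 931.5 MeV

258 MeV

Σm = 14·m_p + 16·m_n = 14.101864 + 16.1392 = 30.241064 amu
Mass defect Δm = 30.241064 − 29.9643 = 0.276764 amu
Converting to energy: 0.276764 amu × 931.5 MeV/amu = 257.806 MeV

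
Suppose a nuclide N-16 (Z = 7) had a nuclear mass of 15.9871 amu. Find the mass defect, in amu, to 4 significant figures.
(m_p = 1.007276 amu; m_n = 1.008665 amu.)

0.1418 amu

With 7 protons and 9 neutrons (A = 16):
Total constituent mass: 7 × 1.007276 + 9 × 1.008665 = 16.128917 amu
Mass defect Δm = 16.128917 − 15.9871 = 0.141817 amu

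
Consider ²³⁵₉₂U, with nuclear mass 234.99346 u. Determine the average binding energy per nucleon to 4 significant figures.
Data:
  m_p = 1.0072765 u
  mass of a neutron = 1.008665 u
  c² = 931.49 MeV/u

The nucleus contains 92 protons and 235 − 92 = 143 neutrons.
Total constituent mass: 92 × 1.0072765 + 143 × 1.008665 = 236.9085330 u
Δm = 236.9085330 − 234.99346 = 1.9150730 u
Converting to energy: 1.9150730 u × 931.49 MeV/u = 1783.87 MeV
Per nucleon: 1783.87 / 235 = 7.591 MeV

7.591 MeV/nucleon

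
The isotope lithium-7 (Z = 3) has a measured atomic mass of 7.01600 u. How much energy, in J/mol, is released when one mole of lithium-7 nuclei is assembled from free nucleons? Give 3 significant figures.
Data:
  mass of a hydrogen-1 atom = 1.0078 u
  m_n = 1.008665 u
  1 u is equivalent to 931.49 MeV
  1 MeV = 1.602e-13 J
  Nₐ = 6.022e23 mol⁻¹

3.78e+12 J/mol

Z = 3, so N = A − Z = 7 − 3 = 4.
Total constituent mass: 3 × 1.0078 + 4 × 1.008665 = 7.058060 u
Mass defect Δm = 7.058060 − 7.01600 = 0.042060 u
Converting to energy: 0.042060 u × 931.49 MeV/u = 39.1785 MeV
Per nucleus in joules: 39.1785 MeV × 1.602e-13 J/MeV = 6.2764e-12 J
Per mole: 6.2764e-12 J × 6.022e23 mol⁻¹ = 3.7796e+12 J/mol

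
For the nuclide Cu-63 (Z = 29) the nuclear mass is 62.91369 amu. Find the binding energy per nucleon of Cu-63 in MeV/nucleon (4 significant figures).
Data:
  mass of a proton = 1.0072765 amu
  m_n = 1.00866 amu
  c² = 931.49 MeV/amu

Total constituent mass: 29 × 1.0072765 + 34 × 1.00866 = 63.5054585 amu
Δm = 63.5054585 − 62.91369 = 0.5917685 amu
Converting to energy: 0.5917685 amu × 931.49 MeV/amu = 551.226 MeV
Per nucleon: 551.226 / 63 = 8.750 MeV

8.750 MeV/nucleon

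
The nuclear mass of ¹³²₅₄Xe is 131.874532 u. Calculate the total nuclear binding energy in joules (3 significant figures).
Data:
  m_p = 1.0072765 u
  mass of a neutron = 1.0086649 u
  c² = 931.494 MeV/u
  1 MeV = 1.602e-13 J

1.78e-10 J

With 54 protons and 78 neutrons (A = 132):
Σm = 54·m_p + 78·m_n = 54.3929310 + 78.6758622 = 133.0687932 u
Mass defect Δm = 133.0687932 − 131.874532 = 1.1942612 u
Converting to energy: 1.1942612 u × 931.494 MeV/u = 1112.45 MeV
In joules: 1112.45 MeV × 1.602e-13 J/MeV = 1.7821e-10 J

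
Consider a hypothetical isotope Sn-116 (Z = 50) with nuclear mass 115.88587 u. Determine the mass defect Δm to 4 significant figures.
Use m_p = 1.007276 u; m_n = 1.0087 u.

Mass of separated nucleons = 50(1.007276) + 66(1.0087) = 50.363800 + 66.5742 = 116.938000 u
Δm = 116.938000 − 115.88587 = 1.052130 u

1.052 u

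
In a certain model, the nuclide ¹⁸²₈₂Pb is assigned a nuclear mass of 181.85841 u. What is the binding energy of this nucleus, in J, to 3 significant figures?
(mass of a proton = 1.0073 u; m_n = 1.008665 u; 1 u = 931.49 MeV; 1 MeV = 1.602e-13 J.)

The nucleus contains 82 protons and 182 − 82 = 100 neutrons.
Σm = 82·m_p + 100·m_n = 82.5986 + 100.866500 = 183.465100 u
The mass defect is 183.465100 − 181.85841 = 1.606690 u.
Binding energy = Δm·c² = 1.606690 × 931.49 MeV/u = 1496.62 MeV
In joules: 1496.62 MeV × 1.602e-13 J/MeV = 2.3976e-10 J

2.40e-10 J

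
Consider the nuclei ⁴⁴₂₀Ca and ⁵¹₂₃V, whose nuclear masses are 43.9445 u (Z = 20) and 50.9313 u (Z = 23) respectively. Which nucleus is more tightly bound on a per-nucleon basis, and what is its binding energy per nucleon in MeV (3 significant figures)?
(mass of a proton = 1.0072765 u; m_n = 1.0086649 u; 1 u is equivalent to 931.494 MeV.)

⁵¹₂₃V; 8.74 MeV/nucleon

⁴⁴₂₀Ca: Σm = 20(1.0072765) + 24(1.0086649) = 44.3534876 u; Δm = 0.4089876 u; E_B = 380.97 MeV; E_B/A = 8.658 MeV
⁵¹₂₃V: Σm = 23(1.0072765) + 28(1.0086649) = 51.4099767 u; Δm = 0.4786767 u; E_B = 445.88 MeV; E_B/A = 8.743 MeV
⁵¹₂₃V has the higher binding energy per nucleon, so it is the more tightly bound nucleus.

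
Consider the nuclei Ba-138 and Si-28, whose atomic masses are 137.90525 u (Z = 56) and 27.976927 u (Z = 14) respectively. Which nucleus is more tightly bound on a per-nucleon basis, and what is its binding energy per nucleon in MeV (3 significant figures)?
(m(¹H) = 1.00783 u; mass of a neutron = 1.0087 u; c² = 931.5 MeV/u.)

Si-28; 8.47 MeV/nucleon

Ba-138: Σm = 56(1.00783) + 82(1.0087) = 139.15188 u; Δm = 1.24663 u; E_B = 1161.24 MeV; E_B/A = 8.4148 MeV
Si-28: Σm = 14(1.00783) + 14(1.0087) = 28.23142 u; Δm = 0.254493 u; E_B = 237.06 MeV; E_B/A = 8.466 MeV
Si-28 has the higher binding energy per nucleon, so it is the more tightly bound nucleus.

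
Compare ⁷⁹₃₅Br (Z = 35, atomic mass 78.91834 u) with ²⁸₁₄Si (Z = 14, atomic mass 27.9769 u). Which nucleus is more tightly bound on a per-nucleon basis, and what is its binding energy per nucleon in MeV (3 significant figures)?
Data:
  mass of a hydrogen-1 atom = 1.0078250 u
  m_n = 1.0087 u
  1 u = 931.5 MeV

⁷⁹₃₅Br; 8.71 MeV/nucleon

⁷⁹₃₅Br: Σm = 35(1.0078250) + 44(1.0087) = 79.6566750 u; Δm = 0.7383350 u; E_B = 687.76 MeV; E_B/A = 8.706 MeV
²⁸₁₄Si: Σm = 14(1.0078250) + 14(1.0087) = 28.2313500 u; Δm = 0.2544500 u; E_B = 237.02 MeV; E_B/A = 8.465 MeV
⁷⁹₃₅Br has the higher binding energy per nucleon, so it is the more tightly bound nucleus.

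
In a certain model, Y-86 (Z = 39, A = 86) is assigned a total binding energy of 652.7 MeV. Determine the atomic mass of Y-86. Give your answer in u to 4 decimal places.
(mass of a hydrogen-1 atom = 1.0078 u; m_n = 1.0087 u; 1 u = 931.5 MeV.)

Mass defect = 652.7 MeV / (931.5 MeV/u) = 0.700698 u
Constituent mass = 39(1.0078) + 47(1.0087) = 86.7131 u
Atomic mass = 86.7131 − 0.700698 = 86.012402 u ≈ 86.0124 u (to 4 decimal places)

86.0124 u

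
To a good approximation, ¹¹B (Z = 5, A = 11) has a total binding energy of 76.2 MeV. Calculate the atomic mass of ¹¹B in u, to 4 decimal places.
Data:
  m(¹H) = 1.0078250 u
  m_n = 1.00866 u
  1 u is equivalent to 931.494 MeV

11.0093 u

Mass defect = 76.2 MeV / (931.494 MeV/u) = 0.081804 u
Constituent mass = 5(1.0078250) + 6(1.00866) = 11.0910850 u
Atomic mass = 11.0910850 − 0.081804 = 11.0092810 u ≈ 11.0093 u (to 4 decimal places)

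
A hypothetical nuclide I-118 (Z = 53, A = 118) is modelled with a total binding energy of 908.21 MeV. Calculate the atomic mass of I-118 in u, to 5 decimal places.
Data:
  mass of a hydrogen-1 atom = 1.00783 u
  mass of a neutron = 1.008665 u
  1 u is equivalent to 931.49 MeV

Mass defect = 908.21 MeV / (931.49 MeV/u) = 0.9750078 u
Constituent mass = 53(1.00783) + 65(1.008665) = 118.978215 u
Atomic mass = 118.978215 − 0.9750078 = 118.0032072 u ≈ 118.00321 u (to 5 decimal places)

118.00321 u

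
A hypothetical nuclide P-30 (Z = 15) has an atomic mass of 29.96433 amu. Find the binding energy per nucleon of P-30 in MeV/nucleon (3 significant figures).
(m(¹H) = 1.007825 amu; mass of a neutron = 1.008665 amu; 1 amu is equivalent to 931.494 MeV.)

8.79 MeV/nucleon

With 15 protons and 15 neutrons (A = 30):
Total constituent mass: 15 × 1.007825 + 15 × 1.008665 = 30.247350 amu
Mass defect Δm = 30.247350 − 29.96433 = 0.283020 amu
Converting to energy: 0.283020 amu × 931.494 MeV/amu = 263.631 MeV
Per nucleon: 263.631 / 30 = 8.788 MeV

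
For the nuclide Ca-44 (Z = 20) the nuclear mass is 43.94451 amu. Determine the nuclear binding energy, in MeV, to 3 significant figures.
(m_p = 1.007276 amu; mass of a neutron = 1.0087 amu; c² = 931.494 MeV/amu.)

382 MeV

Mass of separated nucleons = 20(1.007276) + 24(1.0087) = 20.145520 + 24.2088 = 44.354320 amu
Mass defect Δm = 44.354320 − 43.94451 = 0.409810 amu
Converting to energy: 0.409810 amu × 931.494 MeV/amu = 381.736 MeV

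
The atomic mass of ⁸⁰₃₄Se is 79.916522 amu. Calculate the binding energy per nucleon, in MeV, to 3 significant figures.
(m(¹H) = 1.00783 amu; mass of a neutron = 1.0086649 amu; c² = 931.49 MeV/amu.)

Mass of separated nucleons = 34(1.00783) + 46(1.0086649) = 34.26622 + 46.3985854 = 80.6648054 amu
Mass defect Δm = 80.6648054 − 79.916522 = 0.7482834 amu
E_B = 0.7482834 × 931.49 = 697.019 MeV
BE/A = 697.019 MeV / 80 = 8.713 MeV/nucleon

8.71 MeV/nucleon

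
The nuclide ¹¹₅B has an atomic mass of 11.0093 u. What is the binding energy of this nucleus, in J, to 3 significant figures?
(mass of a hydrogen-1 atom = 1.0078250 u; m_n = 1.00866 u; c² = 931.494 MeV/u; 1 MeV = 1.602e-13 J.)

With 5 protons and 6 neutrons (A = 11):
Σm = 5·m(¹H) + 6·m_n = 5.0391250 + 6.05196 = 11.0910850 u
Δm = 11.0910850 − 11.0093 = 0.0817850 u
E_B = 0.0817850 × 931.494 = 76.1822 MeV
In joules: 76.1822 MeV × 1.602e-13 J/MeV = 1.2204e-11 J

1.22e-11 J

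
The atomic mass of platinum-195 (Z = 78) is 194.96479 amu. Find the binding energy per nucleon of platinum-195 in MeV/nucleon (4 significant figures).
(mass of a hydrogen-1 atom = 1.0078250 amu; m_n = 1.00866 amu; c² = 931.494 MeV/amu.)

7.924 MeV/nucleon

Σm = 78·m(¹H) + 117·m_n = 78.6103500 + 118.01322 = 196.6235700 amu
Δm = 196.6235700 − 194.96479 = 1.6587800 amu
E_B = 1.6587800 × 931.494 = 1545.14 MeV
Dividing by A = 195 gives 7.924 MeV per nucleon.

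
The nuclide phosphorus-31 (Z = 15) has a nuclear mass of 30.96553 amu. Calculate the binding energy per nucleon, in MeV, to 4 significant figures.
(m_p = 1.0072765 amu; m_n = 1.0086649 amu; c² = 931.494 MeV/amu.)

8.481 MeV/nucleon

Z = 15, so N = A − Z = 31 − 15 = 16.
Mass of separated nucleons = 15(1.0072765) + 16(1.0086649) = 15.1091475 + 16.1386384 = 31.2477859 amu
Mass defect Δm = 31.2477859 − 30.96553 = 0.2822559 amu
E_B = 0.2822559 × 931.494 = 262.920 MeV
BE/A = 262.920 MeV / 31 = 8.481 MeV/nucleon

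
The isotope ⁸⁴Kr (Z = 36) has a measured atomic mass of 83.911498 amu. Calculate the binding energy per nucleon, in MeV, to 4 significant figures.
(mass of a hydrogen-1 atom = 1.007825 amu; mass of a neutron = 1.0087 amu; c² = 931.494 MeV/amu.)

Σm = 36·m(¹H) + 48·m_n = 36.281700 + 48.4176 = 84.699300 amu
Δm = 84.699300 − 83.911498 = 0.787802 amu
E_B = 0.787802 × 931.494 = 733.833 MeV
Per nucleon: 733.833 / 84 = 8.736 MeV

8.736 MeV/nucleon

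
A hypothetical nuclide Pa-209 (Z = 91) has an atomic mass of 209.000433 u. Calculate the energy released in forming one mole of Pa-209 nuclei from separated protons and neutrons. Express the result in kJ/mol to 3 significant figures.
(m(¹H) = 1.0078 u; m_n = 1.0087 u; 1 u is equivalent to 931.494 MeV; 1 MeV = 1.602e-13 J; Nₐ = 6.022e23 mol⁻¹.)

Mass of separated nucleons = 91(1.0078) + 118(1.0087) = 91.7098 + 119.0266 = 210.7364 u
Δm = 210.7364 − 209.000433 = 1.735967 u
Binding energy = Δm·c² = 1.735967 × 931.494 MeV/u = 1617.04 MeV
Per nucleus in joules: 1617.04 MeV × 1.602e-13 J/MeV = 2.5905e-10 J
Per mole: 2.5905e-10 J × 6.022e23 mol⁻¹ = 1.5600e+14 J/mol

1.56e+11 kJ/mol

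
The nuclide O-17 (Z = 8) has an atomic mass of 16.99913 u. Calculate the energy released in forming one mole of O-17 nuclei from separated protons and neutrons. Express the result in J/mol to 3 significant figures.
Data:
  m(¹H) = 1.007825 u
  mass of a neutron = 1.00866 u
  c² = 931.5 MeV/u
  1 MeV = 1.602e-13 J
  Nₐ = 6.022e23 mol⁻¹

Total constituent mass: 8 × 1.007825 + 9 × 1.00866 = 17.140540 u
The mass defect is 17.140540 − 16.99913 = 0.141410 u.
Binding energy = Δm·c² = 0.141410 × 931.5 MeV/u = 131.723 MeV
Per nucleus in joules: 131.723 MeV × 1.602e-13 J/MeV = 2.1102e-11 J
Per mole: 2.1102e-11 J × 6.022e23 mol⁻¹ = 1.2708e+13 J/mol

1.27e+13 J/mol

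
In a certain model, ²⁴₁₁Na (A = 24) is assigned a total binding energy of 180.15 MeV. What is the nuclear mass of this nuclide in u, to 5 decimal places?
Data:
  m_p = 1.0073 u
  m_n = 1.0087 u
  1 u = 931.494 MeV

Mass defect = 180.15 MeV / (931.494 MeV/u) = 0.1933990 u
Constituent mass = 11(1.0073) + 13(1.0087) = 24.1934 u
Nuclear mass = 24.1934 − 0.1933990 = 24.0000010 u ≈ 24.00000 u (to 5 decimal places)

24.00000 u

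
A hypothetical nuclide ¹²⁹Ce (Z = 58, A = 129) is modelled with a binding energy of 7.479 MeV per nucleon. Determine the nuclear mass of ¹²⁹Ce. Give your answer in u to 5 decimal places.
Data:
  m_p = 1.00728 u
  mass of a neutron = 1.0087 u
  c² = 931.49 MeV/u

129.00419 u

Total binding energy = 129 × 7.479 = 964.791 MeV
Mass defect = 964.791 MeV / (931.49 MeV/u) = 1.0357502 u
Constituent mass = 58(1.00728) + 71(1.0087) = 130.03994 u
Nuclear mass = 130.03994 − 1.0357502 = 129.0041898 u ≈ 129.00419 u (to 5 decimal places)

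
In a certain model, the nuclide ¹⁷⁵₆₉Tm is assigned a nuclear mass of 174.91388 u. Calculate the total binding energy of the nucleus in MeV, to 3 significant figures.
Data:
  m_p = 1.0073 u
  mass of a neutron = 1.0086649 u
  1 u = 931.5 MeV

1400 MeV

With 69 protons and 106 neutrons (A = 175):
Mass of separated nucleons = 69(1.0073) + 106(1.0086649) = 69.5037 + 106.9184794 = 176.4221794 u
Δm = 176.4221794 − 174.91388 = 1.5082994 u
E_B = 1.5082994 × 931.5 = 1404.98 MeV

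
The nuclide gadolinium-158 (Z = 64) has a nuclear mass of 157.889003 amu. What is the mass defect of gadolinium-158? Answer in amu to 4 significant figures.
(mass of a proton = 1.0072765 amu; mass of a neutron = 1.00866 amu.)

1.391 amu

The nucleus contains 64 protons and 158 − 64 = 94 neutrons.
Mass of separated nucleons = 64(1.0072765) + 94(1.00866) = 64.4656960 + 94.81404 = 159.2797360 amu
Δm = 159.2797360 − 157.889003 = 1.3907330 amu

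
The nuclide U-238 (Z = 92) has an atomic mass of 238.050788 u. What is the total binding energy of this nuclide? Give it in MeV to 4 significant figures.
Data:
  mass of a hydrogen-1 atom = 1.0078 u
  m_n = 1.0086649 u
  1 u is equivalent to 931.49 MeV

Mass of separated nucleons = 92(1.0078) + 146(1.0086649) = 92.7176 + 147.2650754 = 239.9826754 u
Δm = 239.9826754 − 238.050788 = 1.9318874 u
E_B = 1.9318874 × 931.49 = 1799.53 MeV

1800 MeV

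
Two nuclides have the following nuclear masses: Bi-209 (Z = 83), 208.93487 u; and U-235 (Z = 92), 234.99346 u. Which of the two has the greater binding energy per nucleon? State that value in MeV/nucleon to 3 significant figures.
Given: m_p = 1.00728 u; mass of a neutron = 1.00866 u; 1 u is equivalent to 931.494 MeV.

Bi-209; 7.85 MeV/nucleon

Bi-209: Σm = 83(1.00728) + 126(1.00866) = 210.69540 u; Δm = 1.76053 u; E_B = 1639.92 MeV; E_B/A = 7.847 MeV
U-235: Σm = 92(1.00728) + 143(1.00866) = 236.90814 u; Δm = 1.91468 u; E_B = 1783.5 MeV; E_B/A = 7.589 MeV
Bi-209 has the higher binding energy per nucleon, so it is the more tightly bound nucleus.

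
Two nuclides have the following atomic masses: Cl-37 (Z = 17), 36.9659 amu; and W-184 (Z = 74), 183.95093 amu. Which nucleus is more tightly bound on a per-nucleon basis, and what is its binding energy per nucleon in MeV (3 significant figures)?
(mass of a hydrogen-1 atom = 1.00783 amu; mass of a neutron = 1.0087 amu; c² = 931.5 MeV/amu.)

Cl-37: Σm = 17(1.00783) + 20(1.0087) = 37.30711 amu; Δm = 0.34121 amu; E_B = 317.84 MeV; E_B/A = 8.590 MeV
W-184: Σm = 74(1.00783) + 110(1.0087) = 185.53642 amu; Δm = 1.58549 amu; E_B = 1476.9 MeV; E_B/A = 8.027 MeV
Cl-37 has the higher binding energy per nucleon, so it is the more tightly bound nucleus.

Cl-37; 8.59 MeV/nucleon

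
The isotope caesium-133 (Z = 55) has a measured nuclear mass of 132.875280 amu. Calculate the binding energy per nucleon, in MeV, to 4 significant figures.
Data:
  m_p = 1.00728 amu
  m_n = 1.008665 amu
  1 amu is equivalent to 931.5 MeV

8.411 MeV/nucleon

Z = 55, so N = A − Z = 133 − 55 = 78.
Total constituent mass: 55 × 1.00728 + 78 × 1.008665 = 134.076270 amu
Mass defect Δm = 134.076270 − 132.875280 = 1.200990 amu
Binding energy = Δm·c² = 1.200990 × 931.5 MeV/amu = 1118.72 MeV
BE/A = 1118.72 MeV / 133 = 8.411 MeV/nucleon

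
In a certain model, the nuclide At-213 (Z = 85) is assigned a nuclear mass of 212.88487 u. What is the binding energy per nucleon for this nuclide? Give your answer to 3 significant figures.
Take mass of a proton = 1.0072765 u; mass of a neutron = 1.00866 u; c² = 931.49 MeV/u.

8.06 MeV/nucleon

Z = 85, so N = A − Z = 213 − 85 = 128.
Mass of separated nucleons = 85(1.0072765) + 128(1.00866) = 85.6185025 + 129.10848 = 214.7269825 u
Δm = 214.7269825 − 212.88487 = 1.8421125 u
Converting to energy: 1.8421125 u × 931.49 MeV/u = 1715.91 MeV
Per nucleon: 1715.91 / 213 = 8.056 MeV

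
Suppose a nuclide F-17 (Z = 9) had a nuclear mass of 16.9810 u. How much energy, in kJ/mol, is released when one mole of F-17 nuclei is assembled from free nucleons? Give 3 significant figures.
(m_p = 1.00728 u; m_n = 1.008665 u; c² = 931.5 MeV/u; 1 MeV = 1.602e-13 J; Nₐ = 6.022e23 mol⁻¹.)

1.38e+10 kJ/mol

Σm = 9·m_p + 8·m_n = 9.06552 + 8.069320 = 17.134840 u
Mass defect Δm = 17.134840 − 16.9810 = 0.153840 u
Binding energy = Δm·c² = 0.153840 × 931.5 MeV/u = 143.302 MeV
Per nucleus in joules: 143.302 MeV × 1.602e-13 J/MeV = 2.2957e-11 J
Per mole: 2.2957e-11 J × 6.022e23 mol⁻¹ = 1.3825e+13 J/mol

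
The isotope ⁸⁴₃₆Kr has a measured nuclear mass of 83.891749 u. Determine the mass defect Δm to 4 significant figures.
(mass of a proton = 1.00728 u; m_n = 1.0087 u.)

Z = 36, so N = A − Z = 84 − 36 = 48.
Total constituent mass: 36 × 1.00728 + 48 × 1.0087 = 84.67968 u
Mass defect Δm = 84.67968 − 83.891749 = 0.787931 u

0.7879 u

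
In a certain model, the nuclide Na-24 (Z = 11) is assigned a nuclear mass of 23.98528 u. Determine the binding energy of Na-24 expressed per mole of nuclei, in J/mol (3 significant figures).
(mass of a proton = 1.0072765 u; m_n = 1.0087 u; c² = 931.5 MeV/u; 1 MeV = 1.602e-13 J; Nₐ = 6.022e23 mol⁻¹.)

With 11 protons and 13 neutrons (A = 24):
Total constituent mass: 11 × 1.0072765 + 13 × 1.0087 = 24.1931415 u
Δm = 24.1931415 − 23.98528 = 0.2078615 u
Binding energy = Δm·c² = 0.2078615 × 931.5 MeV/u = 193.623 MeV
Per nucleus in joules: 193.623 MeV × 1.602e-13 J/MeV = 3.1018e-11 J
Per mole: 3.1018e-11 J × 6.022e23 mol⁻¹ = 1.8679e+13 J/mol

1.87e+13 J/mol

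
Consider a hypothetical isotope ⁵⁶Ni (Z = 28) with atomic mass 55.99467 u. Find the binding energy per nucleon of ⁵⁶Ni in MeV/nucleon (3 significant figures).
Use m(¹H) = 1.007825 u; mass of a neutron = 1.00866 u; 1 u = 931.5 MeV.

The nucleus contains 28 protons and 56 − 28 = 28 neutrons.
Σm = 28·m(¹H) + 28·m_n = 28.219100 + 28.24248 = 56.461580 u
Δm = 56.461580 − 55.99467 = 0.466910 u
Converting to energy: 0.466910 u × 931.5 MeV/u = 434.927 MeV
Dividing by A = 56 gives 7.767 MeV per nucleon.

7.77 MeV/nucleon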